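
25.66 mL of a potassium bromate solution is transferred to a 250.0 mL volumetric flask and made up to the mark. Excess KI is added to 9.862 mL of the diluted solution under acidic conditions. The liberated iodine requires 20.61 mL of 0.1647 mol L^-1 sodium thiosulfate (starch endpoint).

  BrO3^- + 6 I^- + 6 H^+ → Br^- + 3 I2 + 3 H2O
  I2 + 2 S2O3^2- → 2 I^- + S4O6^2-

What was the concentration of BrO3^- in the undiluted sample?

0.5589 mol/L

n(S2O3^2-) = 0.02061 × 0.1647 = 3.394 × 10^-3 mol
n(I2) = n(S2O3^2-)/2 = 1.697 × 10^-3 mol
From the 1:3 ratio, n(BrO3^-) in the aliquot = 1/3 × 1.697 × 10^-3 = 5.657 × 10^-4 mol
[BrO3^-]_dilute = 5.657 × 10^-4 / 0.009862 = 0.05737 mol/L
[BrO3^-]_original = 0.05737 × 250.0/25.66 = 0.5589 mol/L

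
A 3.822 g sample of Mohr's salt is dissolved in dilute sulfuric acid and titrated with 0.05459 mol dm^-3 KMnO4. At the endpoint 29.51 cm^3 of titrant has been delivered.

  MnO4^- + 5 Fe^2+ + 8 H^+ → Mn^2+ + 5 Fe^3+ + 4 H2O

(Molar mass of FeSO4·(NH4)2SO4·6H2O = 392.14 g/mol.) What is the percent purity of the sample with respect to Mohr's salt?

82.64 %

n(KMnO4) = 0.02951 L × 0.05459 mol/L = 1.611 × 10^-3 mol
From the 5:1 ratio, n(FeSO4·(NH4)2SO4·6H2O) = 5/1 × 1.611 × 10^-3 = 8.055 × 10^-3 mol
mass of FeSO4·(NH4)2SO4·6H2O = 8.055 × 10^-3 × 392.14 g/mol = 3.159 g
% FeSO4·(NH4)2SO4·6H2O = 3.159 / 3.822 × 100 = 82.64 %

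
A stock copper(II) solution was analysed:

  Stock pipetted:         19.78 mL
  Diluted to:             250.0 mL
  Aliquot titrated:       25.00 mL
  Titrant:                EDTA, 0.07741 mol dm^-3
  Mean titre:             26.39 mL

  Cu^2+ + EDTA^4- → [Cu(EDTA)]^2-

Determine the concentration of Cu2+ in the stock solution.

n(EDTA) = 0.02639 × 0.07741 = 2.043 × 10^-3 mol
n(Cu2+) in the aliquot = 2.043 × 10^-3 mol (1:1 ratio)
[Cu2+]_dilute = 2.043 × 10^-3 / 0.02500 = 0.08171 mol/L
Dilution factor = 250.0 / 19.78 = 12.64
[Cu2+]_stock = 0.08171 × 12.64 = 1.033 mol/L

1.033 mol/L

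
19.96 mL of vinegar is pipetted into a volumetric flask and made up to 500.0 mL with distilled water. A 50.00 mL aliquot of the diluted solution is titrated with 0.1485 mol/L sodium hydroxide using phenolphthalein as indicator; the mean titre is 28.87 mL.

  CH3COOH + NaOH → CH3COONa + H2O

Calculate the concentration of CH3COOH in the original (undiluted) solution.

n(NaOH) = 0.02887 × 0.1485 = 4.287 × 10^-3 mol
n(CH3COOH) in the aliquot = 4.287 × 10^-3 mol (1:1 ratio)
[CH3COOH]_dilute = 4.287 × 10^-3 / 0.05000 = 0.08574 mol/L
Dilution factor = 500.0 / 19.96 = 25.05
[CH3COOH]_stock = 0.08574 × 25.05 = 2.148 mol/L

2.148 mol/L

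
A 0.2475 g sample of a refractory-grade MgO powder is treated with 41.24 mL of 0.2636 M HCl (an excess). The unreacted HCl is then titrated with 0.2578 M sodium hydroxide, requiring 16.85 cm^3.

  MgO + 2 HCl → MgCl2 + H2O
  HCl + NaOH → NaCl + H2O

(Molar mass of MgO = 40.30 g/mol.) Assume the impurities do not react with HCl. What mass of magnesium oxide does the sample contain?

0.1315 g

n(HCl) added = 0.04124 × 0.2636 = 0.01087 mol
n(NaOH) used in back-titration = 0.01685 × 0.2578 = 4.344 × 10^-3 mol
n(HCl) left over = 4.344 × 10^-3 mol (1:1 ratio)
n(HCl) consumed by analyte = 0.01087 − 4.344 × 10^-3 = 6.527 × 10^-3 mol
From the 1:2 ratio, n(MgO) = 1/2 × 6.527 × 10^-3 = 3.263 × 10^-3 mol
mass of MgO = 3.263 × 10^-3 × 40.30 = 0.1315 g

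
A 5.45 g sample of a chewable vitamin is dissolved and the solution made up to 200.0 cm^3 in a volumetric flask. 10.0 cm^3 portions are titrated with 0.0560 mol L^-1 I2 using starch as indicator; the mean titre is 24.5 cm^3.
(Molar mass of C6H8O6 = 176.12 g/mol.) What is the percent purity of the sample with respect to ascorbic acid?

88.7 %

C6H8O6 + I2 → C6H6O6 + 2 HI
n(I2) per titration = 0.0245 × 0.0560 = 1.37 × 10^-3 mol
n(C6H8O6) in each aliquot = 1.37 × 10^-3 mol (1:1 ratio)
n(C6H8O6) in the whole flask = 1.37 × 10^-3 × 200.0/10.0 = 0.0274 mol
mass of C6H8O6 = 0.0274 × 176.12 = 4.83 g
% C6H8O6 = 4.83 / 5.45 × 100 = 88.7 %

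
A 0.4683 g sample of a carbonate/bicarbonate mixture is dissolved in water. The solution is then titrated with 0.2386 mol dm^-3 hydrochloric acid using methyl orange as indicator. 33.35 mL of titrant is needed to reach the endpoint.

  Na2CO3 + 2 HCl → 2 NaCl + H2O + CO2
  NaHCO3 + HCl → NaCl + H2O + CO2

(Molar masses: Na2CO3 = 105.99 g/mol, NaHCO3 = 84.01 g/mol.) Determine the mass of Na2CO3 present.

n(HCl) = 0.03335 × 0.2386 = 7.957 × 10^-3 mol
Let x = n(Na2CO3), y = n(NaHCO3).
Titrant: 2x + 1y = 7.957 × 10^-3;  mass: 105.99x + 84.01y = 0.4683
Solving, x = 3.227 × 10^-3 mol, y = 1.503 × 10^-3 mol
mass of Na2CO3 = 3.227 × 10^-3 × 105.99 = 0.3421 g

0.3421 g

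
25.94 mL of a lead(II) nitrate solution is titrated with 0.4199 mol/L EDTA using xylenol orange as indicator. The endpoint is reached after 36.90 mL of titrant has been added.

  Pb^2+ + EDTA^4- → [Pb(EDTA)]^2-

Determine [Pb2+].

n(EDTA) = 0.03690 L × 0.4199 mol/L = 0.01549 mol
n(Pb2+) = 0.01549 mol (1:1 mole ratio)
[Pb2+] = 0.01549 mol / 0.02594 L = 0.5973 mol/L

0.5973 mol/L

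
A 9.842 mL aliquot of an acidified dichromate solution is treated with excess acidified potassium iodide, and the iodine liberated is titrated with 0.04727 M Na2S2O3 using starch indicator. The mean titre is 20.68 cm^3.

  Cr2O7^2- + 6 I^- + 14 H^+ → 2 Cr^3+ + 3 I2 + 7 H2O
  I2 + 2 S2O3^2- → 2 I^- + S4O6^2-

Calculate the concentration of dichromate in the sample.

n(S2O3^2-) = 0.02068 × 0.04727 = 9.775 × 10^-4 mol
n(I2) = n(S2O3^2-)/2 = 4.888 × 10^-4 mol
From the 1:3 ratio, n(Cr2O7^2-) in the aliquot = 1/3 × 4.888 × 10^-4 = 1.629 × 10^-4 mol
[Cr2O7^2-] = 1.629 × 10^-4 / 0.009842 = 0.01655 mol/L

0.01655 M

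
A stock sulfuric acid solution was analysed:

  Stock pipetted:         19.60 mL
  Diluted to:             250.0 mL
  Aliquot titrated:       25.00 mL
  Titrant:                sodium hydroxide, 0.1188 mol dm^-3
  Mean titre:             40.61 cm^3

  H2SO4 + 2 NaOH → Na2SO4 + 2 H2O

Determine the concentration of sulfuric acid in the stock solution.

n(NaOH) = 0.04061 × 0.1188 = 4.824 × 10^-3 mol
From the 1:2 ratio, n(H2SO4) in the aliquot = 1/2 × 4.824 × 10^-3 = 2.412 × 10^-3 mol
[H2SO4]_dilute = 2.412 × 10^-3 / 0.02500 = 0.09649 mol/L
Dilution factor = 250.0 / 19.60 = 12.76
[H2SO4]_stock = 0.09649 × 12.76 = 1.231 mol/L

1.231 mol/L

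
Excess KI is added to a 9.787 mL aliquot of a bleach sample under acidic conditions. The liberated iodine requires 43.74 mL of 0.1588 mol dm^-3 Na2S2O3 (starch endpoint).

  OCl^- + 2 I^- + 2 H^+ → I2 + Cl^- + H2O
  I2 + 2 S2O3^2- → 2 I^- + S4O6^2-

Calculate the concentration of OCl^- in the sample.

n(S2O3^2-) = 0.04374 × 0.1588 = 6.946 × 10^-3 mol
n(I2) = n(S2O3^2-)/2 = 3.473 × 10^-3 mol
n(OCl^-) in the aliquot = 3.473 × 10^-3 mol (1:1 ratio)
[OCl^-] = 3.473 × 10^-3 / 0.009787 = 0.3549 mol/L

0.3549 mol/L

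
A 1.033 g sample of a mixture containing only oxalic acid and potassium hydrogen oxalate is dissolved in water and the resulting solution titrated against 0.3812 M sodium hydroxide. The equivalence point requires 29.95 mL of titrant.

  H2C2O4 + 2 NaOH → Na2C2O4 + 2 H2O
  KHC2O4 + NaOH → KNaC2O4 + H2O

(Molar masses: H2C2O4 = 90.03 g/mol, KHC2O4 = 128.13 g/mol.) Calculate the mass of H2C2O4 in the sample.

0.2328 g

n(NaOH) = 0.02995 × 0.3812 = 0.01142 mol
Let x = n(H2C2O4), y = n(KHC2O4).
Titrant: 2x + 1y = 0.01142;  mass: 90.03x + 128.13y = 1.033
Solving, x = 2.586 × 10^-3 mol, y = 6.245 × 10^-3 mol
mass of H2C2O4 = 2.586 × 10^-3 × 90.03 = 0.2328 g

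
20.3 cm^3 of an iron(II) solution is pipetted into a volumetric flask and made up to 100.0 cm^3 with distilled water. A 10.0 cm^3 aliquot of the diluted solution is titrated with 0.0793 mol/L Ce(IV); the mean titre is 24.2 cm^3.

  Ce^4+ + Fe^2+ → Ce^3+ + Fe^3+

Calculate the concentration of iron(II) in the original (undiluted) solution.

0.945 mol/L

n(Ce4+) = 0.0242 × 0.0793 = 1.92 × 10^-3 mol
n(Fe2+) in the aliquot = 1.92 × 10^-3 mol (1:1 ratio)
[Fe2+]_dilute = 1.92 × 10^-3 / 0.0100 = 0.192 mol/L
Dilution factor = 100.0 / 20.3 = 4.926
[Fe2+]_stock = 0.192 × 4.926 = 0.945 mol/L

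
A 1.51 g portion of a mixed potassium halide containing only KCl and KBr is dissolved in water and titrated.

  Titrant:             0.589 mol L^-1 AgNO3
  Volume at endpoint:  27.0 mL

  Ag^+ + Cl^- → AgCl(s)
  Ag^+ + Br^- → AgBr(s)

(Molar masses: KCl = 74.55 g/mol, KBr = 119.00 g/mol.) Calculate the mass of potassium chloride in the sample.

0.641 g

n(AgNO3) = 0.0270 × 0.589 = 0.0159 mol
Let x = n(KCl), y = n(KBr).
Titrant: 1x + 1y = 0.0159;  mass: 74.55x + 119.00y = 1.51
Solving, x = 8.60 × 10^-3 mol, y = 7.30 × 10^-3 mol
mass of KCl = 8.60 × 10^-3 × 74.55 = 0.641 g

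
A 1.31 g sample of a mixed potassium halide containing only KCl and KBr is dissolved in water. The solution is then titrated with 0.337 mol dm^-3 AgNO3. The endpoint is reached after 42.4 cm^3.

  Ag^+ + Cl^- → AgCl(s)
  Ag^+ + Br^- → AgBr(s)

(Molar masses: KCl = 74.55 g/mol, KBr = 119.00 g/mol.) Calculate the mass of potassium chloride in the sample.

0.655 g

n(AgNO3) = 0.0424 × 0.337 = 0.0143 mol
Let x = n(KCl), y = n(KBr).
Titrant: 1x + 1y = 0.0143;  mass: 74.55x + 119.00y = 1.31
Solving, x = 8.78 × 10^-3 mol, y = 5.51 × 10^-3 mol
mass of KCl = 8.78 × 10^-3 × 74.55 = 0.655 g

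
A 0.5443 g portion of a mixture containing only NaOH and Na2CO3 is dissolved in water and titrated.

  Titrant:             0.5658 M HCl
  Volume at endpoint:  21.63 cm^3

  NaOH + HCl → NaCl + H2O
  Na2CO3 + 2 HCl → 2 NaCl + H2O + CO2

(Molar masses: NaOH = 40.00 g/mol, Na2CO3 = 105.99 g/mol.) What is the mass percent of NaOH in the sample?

n(HCl) = 0.02163 × 0.5658 = 0.01224 mol
Let x = n(NaOH), y = n(Na2CO3).
Titrant: 1x + 2y = 0.01224;  mass: 40.00x + 105.99y = 0.5443
Solving, x = 8.024 × 10^-3 mol, y = 2.107 × 10^-3 mol
mass of NaOH = 8.024 × 10^-3 × 40.00 = 0.3209 g
% NaOH = 0.3209 / 0.5443 × 100 = 58.96 %

58.96 %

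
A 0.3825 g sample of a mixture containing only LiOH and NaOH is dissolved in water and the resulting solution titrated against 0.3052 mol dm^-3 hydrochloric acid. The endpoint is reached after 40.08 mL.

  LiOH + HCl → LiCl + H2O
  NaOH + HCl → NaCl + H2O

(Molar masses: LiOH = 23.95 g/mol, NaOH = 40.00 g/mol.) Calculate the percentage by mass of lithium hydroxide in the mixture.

41.66 %

n(HCl) = 0.04008 × 0.3052 = 0.01223 mol
Let x = n(LiOH), y = n(NaOH).
Titrant: 1x + 1y = 0.01223;  mass: 23.95x + 40.00y = 0.3825
Solving, x = 6.654 × 10^-3 mol, y = 5.578 × 10^-3 mol
mass of LiOH = 6.654 × 10^-3 × 23.95 = 0.1594 g
% LiOH = 0.1594 / 0.3825 × 100 = 41.66 %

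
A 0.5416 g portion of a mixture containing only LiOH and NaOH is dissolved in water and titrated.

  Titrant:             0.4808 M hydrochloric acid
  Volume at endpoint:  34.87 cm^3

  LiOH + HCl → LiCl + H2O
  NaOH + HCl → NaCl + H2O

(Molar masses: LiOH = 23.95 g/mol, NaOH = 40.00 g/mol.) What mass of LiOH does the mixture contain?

n(HCl) = 0.03487 × 0.4808 = 0.01677 mol
Let x = n(LiOH), y = n(NaOH).
Titrant: 1x + 1y = 0.01677;  mass: 23.95x + 40.00y = 0.5416
Solving, x = 8.039 × 10^-3 mol, y = 8.727 × 10^-3 mol
mass of LiOH = 8.039 × 10^-3 × 23.95 = 0.1925 g

0.1925 g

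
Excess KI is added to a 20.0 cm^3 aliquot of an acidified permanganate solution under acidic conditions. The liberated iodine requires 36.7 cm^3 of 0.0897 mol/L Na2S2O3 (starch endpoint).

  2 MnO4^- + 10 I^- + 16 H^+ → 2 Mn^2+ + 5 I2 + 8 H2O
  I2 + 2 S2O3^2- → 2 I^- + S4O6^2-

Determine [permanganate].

n(S2O3^2-) = 0.0367 × 0.0897 = 3.29 × 10^-3 mol
n(I2) = n(S2O3^2-)/2 = 1.65 × 10^-3 mol
From the 2:5 ratio, n(MnO4^-) in the aliquot = 2/5 × 1.65 × 10^-3 = 6.58 × 10^-4 mol
[MnO4^-] = 6.58 × 10^-4 / 0.0200 = 0.0329 mol/L

0.0329 mol/L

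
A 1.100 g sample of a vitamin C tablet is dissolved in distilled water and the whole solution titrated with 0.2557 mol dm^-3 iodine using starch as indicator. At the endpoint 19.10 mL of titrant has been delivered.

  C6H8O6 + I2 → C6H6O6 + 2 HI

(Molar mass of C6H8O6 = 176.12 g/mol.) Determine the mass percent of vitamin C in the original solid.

n(I2) = 0.01910 L × 0.2557 mol/L = 4.884 × 10^-3 mol
n(C6H8O6) = 4.884 × 10^-3 mol (1:1 ratio)
mass of C6H8O6 = 4.884 × 10^-3 × 176.12 g/mol = 0.8601 g
% C6H8O6 = 0.8601 / 1.100 × 100 = 78.20 %

78.20 %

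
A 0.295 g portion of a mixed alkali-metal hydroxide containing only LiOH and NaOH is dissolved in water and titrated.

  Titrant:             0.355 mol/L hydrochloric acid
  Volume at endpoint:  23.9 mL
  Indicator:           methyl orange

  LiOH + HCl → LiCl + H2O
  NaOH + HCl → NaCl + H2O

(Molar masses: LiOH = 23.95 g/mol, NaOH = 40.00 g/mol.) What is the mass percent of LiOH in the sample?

n(HCl) = 0.0239 × 0.355 = 8.48 × 10^-3 mol
Let x = n(LiOH), y = n(NaOH).
Titrant: 1x + 1y = 8.48 × 10^-3;  mass: 23.95x + 40.00y = 0.295
Solving, x = 2.77 × 10^-3 mol, y = 5.72 × 10^-3 mol
mass of LiOH = 2.77 × 10^-3 × 23.95 = 0.0662 g
% LiOH = 0.0662 / 0.295 × 100 = 22.4 %

22.4 %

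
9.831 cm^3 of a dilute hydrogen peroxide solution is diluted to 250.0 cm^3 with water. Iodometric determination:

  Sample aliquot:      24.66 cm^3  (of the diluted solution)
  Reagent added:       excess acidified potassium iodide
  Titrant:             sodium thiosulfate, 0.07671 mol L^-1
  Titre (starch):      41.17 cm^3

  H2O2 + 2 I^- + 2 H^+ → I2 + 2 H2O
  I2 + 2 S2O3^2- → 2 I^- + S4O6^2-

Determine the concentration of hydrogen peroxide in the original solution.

1.628 mol/L

n(S2O3^2-) = 0.04117 × 0.07671 = 3.158 × 10^-3 mol
n(I2) = n(S2O3^2-)/2 = 1.579 × 10^-3 mol
n(H2O2) in the aliquot = 1.579 × 10^-3 mol (1:1 ratio)
[H2O2]_dilute = 1.579 × 10^-3 / 0.02466 = 0.06403 mol/L
[H2O2]_original = 0.06403 × 250.0/9.831 = 1.628 mol/L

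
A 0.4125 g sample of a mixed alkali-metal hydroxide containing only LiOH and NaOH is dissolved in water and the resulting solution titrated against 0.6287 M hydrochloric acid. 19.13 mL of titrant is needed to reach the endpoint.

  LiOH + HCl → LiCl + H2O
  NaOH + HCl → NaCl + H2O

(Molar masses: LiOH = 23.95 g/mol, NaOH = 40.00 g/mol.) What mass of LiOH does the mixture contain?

n(HCl) = 0.01913 × 0.6287 = 0.01203 mol
Let x = n(LiOH), y = n(NaOH).
Titrant: 1x + 1y = 0.01203;  mass: 23.95x + 40.00y = 0.4125
Solving, x = 4.273 × 10^-3 mol, y = 7.754 × 10^-3 mol
mass of LiOH = 4.273 × 10^-3 × 23.95 = 0.1023 g

0.1023 g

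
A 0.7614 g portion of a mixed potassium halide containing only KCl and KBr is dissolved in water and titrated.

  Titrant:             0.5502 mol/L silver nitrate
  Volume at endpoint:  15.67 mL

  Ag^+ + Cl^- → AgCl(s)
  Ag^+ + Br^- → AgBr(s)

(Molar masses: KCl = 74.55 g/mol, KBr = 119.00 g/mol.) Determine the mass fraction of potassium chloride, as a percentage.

n(AgNO3) = 0.01567 × 0.5502 = 8.622 × 10^-3 mol
Let x = n(KCl), y = n(KBr).
Titrant: 1x + 1y = 8.622 × 10^-3;  mass: 74.55x + 119.00y = 0.7614
Solving, x = 5.952 × 10^-3 mol, y = 2.669 × 10^-3 mol
mass of KCl = 5.952 × 10^-3 × 74.55 = 0.4437 g
% KCl = 0.4437 / 0.7614 × 100 = 58.28 %

58.28 %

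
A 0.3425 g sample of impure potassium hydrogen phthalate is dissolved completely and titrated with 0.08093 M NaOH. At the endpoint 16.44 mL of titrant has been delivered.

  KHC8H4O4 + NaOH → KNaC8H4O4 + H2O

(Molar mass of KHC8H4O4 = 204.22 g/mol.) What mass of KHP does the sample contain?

0.2717 g

n(NaOH) = 0.01644 L × 0.08093 mol/L = 1.330 × 10^-3 mol
n(KHC8H4O4) = 1.330 × 10^-3 mol (1:1 ratio)
mass of KHC8H4O4 = 1.330 × 10^-3 × 204.22 g/mol = 0.2717 g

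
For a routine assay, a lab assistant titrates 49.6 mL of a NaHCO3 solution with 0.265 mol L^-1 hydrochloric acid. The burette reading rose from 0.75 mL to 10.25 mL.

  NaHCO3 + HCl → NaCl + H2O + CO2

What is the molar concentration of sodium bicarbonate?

n(HCl) = 0.00950 L × 0.265 mol/L = 2.52 × 10^-3 mol
n(NaHCO3) = 2.52 × 10^-3 mol (1:1 mole ratio)
[NaHCO3] = 2.52 × 10^-3 mol / 0.0496 L = 0.0508 mol/L

0.0508 mol/L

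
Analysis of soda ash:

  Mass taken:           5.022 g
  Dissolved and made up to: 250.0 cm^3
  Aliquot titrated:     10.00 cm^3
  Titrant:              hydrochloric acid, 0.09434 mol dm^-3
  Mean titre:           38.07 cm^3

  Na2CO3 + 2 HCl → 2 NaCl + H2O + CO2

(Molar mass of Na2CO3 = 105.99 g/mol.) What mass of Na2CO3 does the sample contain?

n(HCl) per titration = 0.03807 × 0.09434 = 3.592 × 10^-3 mol
From the 1:2 ratio, n(Na2CO3) in each aliquot = 1/2 × 3.592 × 10^-3 = 1.796 × 10^-3 mol
n(Na2CO3) in the whole flask = 1.796 × 10^-3 × 250.0/10.00 = 0.04489 mol
mass of Na2CO3 = 0.04489 × 105.99 = 4.758 g

4.758 g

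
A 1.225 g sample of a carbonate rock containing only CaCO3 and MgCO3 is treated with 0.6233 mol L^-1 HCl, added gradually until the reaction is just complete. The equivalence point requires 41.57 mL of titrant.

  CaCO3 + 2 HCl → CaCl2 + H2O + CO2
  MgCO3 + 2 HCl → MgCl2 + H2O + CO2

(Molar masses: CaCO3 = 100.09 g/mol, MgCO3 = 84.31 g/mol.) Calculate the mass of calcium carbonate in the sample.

n(HCl) = 0.04157 × 0.6233 = 0.02591 mol
Let x = n(CaCO3), y = n(MgCO3).
Titrant: 2x + 2y = 0.02591;  mass: 100.09x + 84.31y = 1.225
Solving, x = 8.412 × 10^-3 mol, y = 4.543 × 10^-3 mol
mass of CaCO3 = 8.412 × 10^-3 × 100.09 = 0.8419 g

0.8419 g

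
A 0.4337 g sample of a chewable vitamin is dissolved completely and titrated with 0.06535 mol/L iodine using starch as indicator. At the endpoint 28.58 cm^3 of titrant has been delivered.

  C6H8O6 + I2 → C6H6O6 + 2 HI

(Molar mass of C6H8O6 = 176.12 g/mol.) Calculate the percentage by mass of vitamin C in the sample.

n(I2) = 0.02858 L × 0.06535 mol/L = 1.868 × 10^-3 mol
n(C6H8O6) = 1.868 × 10^-3 mol (1:1 ratio)
mass of C6H8O6 = 1.868 × 10^-3 × 176.12 g/mol = 0.3289 g
% C6H8O6 = 0.3289 / 0.4337 × 100 = 75.85 %

75.85 %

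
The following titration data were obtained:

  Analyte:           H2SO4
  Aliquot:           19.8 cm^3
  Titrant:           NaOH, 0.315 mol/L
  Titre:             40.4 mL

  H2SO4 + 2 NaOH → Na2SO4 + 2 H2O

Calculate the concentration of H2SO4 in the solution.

0.321 mol/L

n(NaOH) = 0.0404 L × 0.315 mol/L = 0.0127 mol
From the 1:2 mole ratio, n(H2SO4) = 1/2 × 0.0127 = 6.36 × 10^-3 mol
[H2SO4] = 6.36 × 10^-3 mol / 0.0198 L = 0.321 mol/L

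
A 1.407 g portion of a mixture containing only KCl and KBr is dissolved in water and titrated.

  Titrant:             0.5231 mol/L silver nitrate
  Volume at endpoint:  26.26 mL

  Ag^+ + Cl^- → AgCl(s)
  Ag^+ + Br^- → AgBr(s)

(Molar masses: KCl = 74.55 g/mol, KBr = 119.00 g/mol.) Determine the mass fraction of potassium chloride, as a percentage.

n(AgNO3) = 0.02626 × 0.5231 = 0.01374 mol
Let x = n(KCl), y = n(KBr).
Titrant: 1x + 1y = 0.01374;  mass: 74.55x + 119.00y = 1.407
Solving, x = 5.122 × 10^-3 mol, y = 8.615 × 10^-3 mol
mass of KCl = 5.122 × 10^-3 × 74.55 = 0.3818 g
% KCl = 0.3818 / 1.407 × 100 = 27.14 %

27.14 %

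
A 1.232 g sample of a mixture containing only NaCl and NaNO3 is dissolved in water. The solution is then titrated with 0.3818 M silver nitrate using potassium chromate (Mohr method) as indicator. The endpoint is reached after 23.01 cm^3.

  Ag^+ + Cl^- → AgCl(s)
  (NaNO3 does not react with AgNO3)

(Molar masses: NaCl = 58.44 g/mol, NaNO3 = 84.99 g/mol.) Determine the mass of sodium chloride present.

n(AgNO3) = 0.02301 × 0.3818 = 8.785 × 10^-3 mol
Let x = n(NaCl), y = n(NaNO3).
Titrant: 1x = 8.785 × 10^-3;  mass: 58.44x + 84.99y = 1.232
Solving, x = 8.785 × 10^-3 mol, y = 8.455 × 10^-3 mol
mass of NaCl = 8.785 × 10^-3 × 58.44 = 0.5134 g

0.5134 g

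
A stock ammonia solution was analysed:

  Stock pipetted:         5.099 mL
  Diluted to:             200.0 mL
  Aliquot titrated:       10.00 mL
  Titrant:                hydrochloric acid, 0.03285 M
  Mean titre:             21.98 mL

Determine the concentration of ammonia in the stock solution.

2.832 M

NH3 + HCl → NH4Cl
n(HCl) = 0.02198 × 0.03285 = 7.220 × 10^-4 mol
n(NH3) in the aliquot = 7.220 × 10^-4 mol (1:1 ratio)
[NH3]_dilute = 7.220 × 10^-4 / 0.01000 = 0.07220 mol/L
Dilution factor = 200.0 / 5.099 = 39.22
[NH3]_stock = 0.07220 × 39.22 = 2.832 mol/L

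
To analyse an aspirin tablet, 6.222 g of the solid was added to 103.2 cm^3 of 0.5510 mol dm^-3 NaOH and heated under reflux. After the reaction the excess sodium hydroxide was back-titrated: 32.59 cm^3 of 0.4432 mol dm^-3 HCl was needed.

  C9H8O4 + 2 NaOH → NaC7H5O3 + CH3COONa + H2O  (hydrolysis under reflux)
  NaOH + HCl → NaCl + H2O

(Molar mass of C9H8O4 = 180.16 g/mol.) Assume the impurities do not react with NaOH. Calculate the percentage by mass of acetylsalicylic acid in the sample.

61.41 %

n(NaOH) added = 0.1032 × 0.5510 = 0.05686 mol
n(HCl) used in back-titration = 0.03259 × 0.4432 = 0.01444 mol
n(NaOH) left over = 0.01444 mol (1:1 ratio)
n(NaOH) consumed by analyte = 0.05686 − 0.01444 = 0.04242 mol
From the 1:2 ratio, n(C9H8O4) = 1/2 × 0.04242 = 0.02121 mol
mass of C9H8O4 = 0.02121 × 180.16 = 3.821 g
% C9H8O4 = 3.821 / 6.222 × 100 = 61.41 %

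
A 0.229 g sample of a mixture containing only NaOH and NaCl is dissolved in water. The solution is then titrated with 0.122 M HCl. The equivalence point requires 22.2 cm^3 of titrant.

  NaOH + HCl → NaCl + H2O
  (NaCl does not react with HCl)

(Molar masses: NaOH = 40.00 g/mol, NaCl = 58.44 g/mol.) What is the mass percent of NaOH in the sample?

n(HCl) = 0.0222 × 0.122 = 2.71 × 10^-3 mol
Let x = n(NaOH), y = n(NaCl).
Titrant: 1x = 2.71 × 10^-3;  mass: 40.00x + 58.44y = 0.229
Solving, x = 2.71 × 10^-3 mol, y = 2.06 × 10^-3 mol
mass of NaOH = 2.71 × 10^-3 × 40.00 = 0.108 g
% NaOH = 0.108 / 0.229 × 100 = 47.3 %

47.3 %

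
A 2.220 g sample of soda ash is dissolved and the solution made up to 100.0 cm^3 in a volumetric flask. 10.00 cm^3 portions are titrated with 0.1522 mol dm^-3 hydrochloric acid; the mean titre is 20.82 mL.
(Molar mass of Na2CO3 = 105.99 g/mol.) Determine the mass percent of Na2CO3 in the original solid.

Na2CO3 + 2 HCl → 2 NaCl + H2O + CO2
n(HCl) per titration = 0.02082 × 0.1522 = 3.169 × 10^-3 mol
From the 1:2 ratio, n(Na2CO3) in each aliquot = 1/2 × 3.169 × 10^-3 = 1.584 × 10^-3 mol
n(Na2CO3) in the whole flask = 1.584 × 10^-3 × 100.0/10.00 = 0.01584 mol
mass of Na2CO3 = 0.01584 × 105.99 = 1.679 g
% Na2CO3 = 1.679 / 2.220 × 100 = 75.64 %

75.64 %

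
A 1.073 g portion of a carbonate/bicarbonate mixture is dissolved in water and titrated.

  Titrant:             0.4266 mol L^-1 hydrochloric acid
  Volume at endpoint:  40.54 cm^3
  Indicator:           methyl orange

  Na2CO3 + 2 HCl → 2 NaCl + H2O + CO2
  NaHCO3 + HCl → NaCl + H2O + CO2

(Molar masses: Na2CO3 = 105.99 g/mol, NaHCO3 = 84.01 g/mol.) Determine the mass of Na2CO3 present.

n(HCl) = 0.04054 × 0.4266 = 0.01729 mol
Let x = n(Na2CO3), y = n(NaHCO3).
Titrant: 2x + 1y = 0.01729;  mass: 105.99x + 84.01y = 1.073
Solving, x = 6.124 × 10^-3 mol, y = 5.045 × 10^-3 mol
mass of Na2CO3 = 6.124 × 10^-3 × 105.99 = 0.6491 g

0.6491 g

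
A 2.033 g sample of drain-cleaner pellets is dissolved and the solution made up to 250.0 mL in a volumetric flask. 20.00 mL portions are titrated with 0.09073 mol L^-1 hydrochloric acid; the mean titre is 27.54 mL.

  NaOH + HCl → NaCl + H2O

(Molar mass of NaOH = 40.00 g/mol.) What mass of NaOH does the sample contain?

n(HCl) per titration = 0.02754 × 0.09073 = 2.499 × 10^-3 mol
n(NaOH) in each aliquot = 2.499 × 10^-3 mol (1:1 ratio)
n(NaOH) in the whole flask = 2.499 × 10^-3 × 250.0/20.00 = 0.03123 mol
mass of NaOH = 0.03123 × 40.00 = 1.249 g

1.249 g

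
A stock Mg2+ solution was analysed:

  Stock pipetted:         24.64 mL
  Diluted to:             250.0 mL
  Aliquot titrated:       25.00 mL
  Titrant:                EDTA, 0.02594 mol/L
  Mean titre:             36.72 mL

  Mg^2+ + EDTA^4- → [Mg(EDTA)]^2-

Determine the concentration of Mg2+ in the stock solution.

0.3866 mol/L

n(EDTA) = 0.03672 × 0.02594 = 9.525 × 10^-4 mol
n(Mg2+) in the aliquot = 9.525 × 10^-4 mol (1:1 ratio)
[Mg2+]_dilute = 9.525 × 10^-4 / 0.02500 = 0.03810 mol/L
Dilution factor = 250.0 / 24.64 = 10.15
[Mg2+]_stock = 0.03810 × 10.15 = 0.3866 mol/L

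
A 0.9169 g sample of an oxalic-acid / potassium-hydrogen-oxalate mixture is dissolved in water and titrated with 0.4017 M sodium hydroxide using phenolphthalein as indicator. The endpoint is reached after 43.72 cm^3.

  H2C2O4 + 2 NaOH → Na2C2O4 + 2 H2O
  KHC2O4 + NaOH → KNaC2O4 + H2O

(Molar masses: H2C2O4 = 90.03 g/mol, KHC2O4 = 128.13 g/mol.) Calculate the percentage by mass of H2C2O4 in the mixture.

78.76 %

n(NaOH) = 0.04372 × 0.4017 = 0.01756 mol
Let x = n(H2C2O4), y = n(KHC2O4).
Titrant: 2x + 1y = 0.01756;  mass: 90.03x + 128.13y = 0.9169
Solving, x = 8.021 × 10^-3 mol, y = 1.520 × 10^-3 mol
mass of H2C2O4 = 8.021 × 10^-3 × 90.03 = 0.7221 g
% H2C2O4 = 0.7221 / 0.9169 × 100 = 78.76 %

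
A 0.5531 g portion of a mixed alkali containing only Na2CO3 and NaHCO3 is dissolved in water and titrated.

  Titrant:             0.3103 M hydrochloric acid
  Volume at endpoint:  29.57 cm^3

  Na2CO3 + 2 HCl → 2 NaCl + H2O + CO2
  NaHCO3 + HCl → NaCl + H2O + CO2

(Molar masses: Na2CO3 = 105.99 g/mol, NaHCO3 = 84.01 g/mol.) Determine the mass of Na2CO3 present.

0.3720 g

n(HCl) = 0.02957 × 0.3103 = 9.176 × 10^-3 mol
Let x = n(Na2CO3), y = n(NaHCO3).
Titrant: 2x + 1y = 9.176 × 10^-3;  mass: 105.99x + 84.01y = 0.5531
Solving, x = 3.510 × 10^-3 mol, y = 2.155 × 10^-3 mol
mass of Na2CO3 = 3.510 × 10^-3 × 105.99 = 0.3720 g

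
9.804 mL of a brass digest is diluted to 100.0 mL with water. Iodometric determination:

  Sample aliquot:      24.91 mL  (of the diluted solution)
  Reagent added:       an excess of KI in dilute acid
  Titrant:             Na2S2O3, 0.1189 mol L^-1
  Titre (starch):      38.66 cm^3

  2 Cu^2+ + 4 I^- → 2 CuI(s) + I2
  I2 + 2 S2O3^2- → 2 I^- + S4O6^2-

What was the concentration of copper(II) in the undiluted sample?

1.882 mol/L

n(S2O3^2-) = 0.03866 × 0.1189 = 4.597 × 10^-3 mol
n(I2) = n(S2O3^2-)/2 = 2.298 × 10^-3 mol
From the 2:1 ratio, n(Cu2+) in the aliquot = 2/1 × 2.298 × 10^-3 = 4.597 × 10^-3 mol
[Cu2+]_dilute = 4.597 × 10^-3 / 0.02491 = 0.1845 mol/L
[Cu2+]_original = 0.1845 × 100.0/9.804 = 1.882 mol/L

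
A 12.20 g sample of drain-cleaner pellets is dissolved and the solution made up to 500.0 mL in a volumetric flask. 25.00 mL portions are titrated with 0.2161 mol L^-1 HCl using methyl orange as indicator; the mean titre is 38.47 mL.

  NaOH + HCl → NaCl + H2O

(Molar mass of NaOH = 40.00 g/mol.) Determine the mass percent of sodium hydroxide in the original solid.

54.51 %

n(HCl) per titration = 0.03847 × 0.2161 = 8.313 × 10^-3 mol
n(NaOH) in each aliquot = 8.313 × 10^-3 mol (1:1 ratio)
n(NaOH) in the whole flask = 8.313 × 10^-3 × 500.0/25.00 = 0.1663 mol
mass of NaOH = 0.1663 × 40.00 = 6.651 g
% NaOH = 6.651 / 12.20 × 100 = 54.51 %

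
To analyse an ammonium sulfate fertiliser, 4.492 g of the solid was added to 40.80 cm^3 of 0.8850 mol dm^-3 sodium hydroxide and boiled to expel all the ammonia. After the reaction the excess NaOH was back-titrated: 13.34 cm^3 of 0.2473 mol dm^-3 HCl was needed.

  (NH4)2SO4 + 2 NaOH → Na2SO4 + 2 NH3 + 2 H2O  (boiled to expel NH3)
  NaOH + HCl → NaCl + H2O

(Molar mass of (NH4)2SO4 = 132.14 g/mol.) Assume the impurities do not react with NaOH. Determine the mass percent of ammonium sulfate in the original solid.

n(NaOH) added = 0.04080 × 0.8850 = 0.03611 mol
n(HCl) used in back-titration = 0.01334 × 0.2473 = 3.299 × 10^-3 mol
n(NaOH) left over = 3.299 × 10^-3 mol (1:1 ratio)
n(NaOH) consumed by analyte = 0.03611 − 3.299 × 10^-3 = 0.03281 mol
From the 1:2 ratio, n((NH4)2SO4) = 1/2 × 0.03281 = 0.01640 mol
mass of (NH4)2SO4 = 0.01640 × 132.14 = 2.168 g
% (NH4)2SO4 = 2.168 / 4.492 × 100 = 48.26 %

48.26 %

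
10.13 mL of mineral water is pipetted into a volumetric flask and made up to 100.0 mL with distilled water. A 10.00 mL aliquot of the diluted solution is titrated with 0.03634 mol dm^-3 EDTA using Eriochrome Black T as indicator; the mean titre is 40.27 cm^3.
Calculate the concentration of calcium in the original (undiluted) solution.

1.445 mol/L

Ca^2+ + EDTA^4- → [Ca(EDTA)]^2-
n(EDTA) = 0.04027 × 0.03634 = 1.463 × 10^-3 mol
n(Ca2+) in the aliquot = 1.463 × 10^-3 mol (1:1 ratio)
[Ca2+]_dilute = 1.463 × 10^-3 / 0.01000 = 0.1463 mol/L
Dilution factor = 100.0 / 10.13 = 9.872
[Ca2+]_stock = 0.1463 × 9.872 = 1.445 mol/L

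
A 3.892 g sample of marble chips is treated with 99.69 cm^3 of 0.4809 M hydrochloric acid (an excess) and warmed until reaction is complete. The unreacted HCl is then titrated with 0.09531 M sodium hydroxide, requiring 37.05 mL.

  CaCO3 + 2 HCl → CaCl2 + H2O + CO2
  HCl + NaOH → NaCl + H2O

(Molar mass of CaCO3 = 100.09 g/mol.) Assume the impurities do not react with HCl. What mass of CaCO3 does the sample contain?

n(HCl) added = 0.09969 × 0.4809 = 0.04794 mol
n(NaOH) used in back-titration = 0.03705 × 0.09531 = 3.531 × 10^-3 mol
n(HCl) left over = 3.531 × 10^-3 mol (1:1 ratio)
n(HCl) consumed by analyte = 0.04794 − 3.531 × 10^-3 = 0.04441 mol
From the 1:2 ratio, n(CaCO3) = 1/2 × 0.04441 = 0.02220 mol
mass of CaCO3 = 0.02220 × 100.09 = 2.222 g

2.222 g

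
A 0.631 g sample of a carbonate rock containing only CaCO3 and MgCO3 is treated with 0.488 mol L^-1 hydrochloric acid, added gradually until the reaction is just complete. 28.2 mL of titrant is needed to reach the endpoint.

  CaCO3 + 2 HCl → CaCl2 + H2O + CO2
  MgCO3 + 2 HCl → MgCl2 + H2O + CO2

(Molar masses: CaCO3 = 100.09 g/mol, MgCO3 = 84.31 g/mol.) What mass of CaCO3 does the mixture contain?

0.323 g

n(HCl) = 0.0282 × 0.488 = 0.0138 mol
Let x = n(CaCO3), y = n(MgCO3).
Titrant: 2x + 2y = 0.0138;  mass: 100.09x + 84.31y = 0.631
Solving, x = 3.22 × 10^-3 mol, y = 3.66 × 10^-3 mol
mass of CaCO3 = 3.22 × 10^-3 × 100.09 = 0.323 g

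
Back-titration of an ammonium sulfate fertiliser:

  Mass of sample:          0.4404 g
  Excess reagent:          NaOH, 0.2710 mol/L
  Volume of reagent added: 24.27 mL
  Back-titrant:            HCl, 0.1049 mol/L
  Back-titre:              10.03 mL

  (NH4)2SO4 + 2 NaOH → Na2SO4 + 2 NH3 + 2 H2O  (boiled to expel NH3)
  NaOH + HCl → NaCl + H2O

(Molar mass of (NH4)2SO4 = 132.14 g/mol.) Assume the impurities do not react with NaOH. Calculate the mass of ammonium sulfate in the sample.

n(NaOH) added = 0.02427 × 0.2710 = 6.577 × 10^-3 mol
n(HCl) used in back-titration = 0.01003 × 0.1049 = 1.052 × 10^-3 mol
n(NaOH) left over = 1.052 × 10^-3 mol (1:1 ratio)
n(NaOH) consumed by analyte = 6.577 × 10^-3 − 1.052 × 10^-3 = 5.525 × 10^-3 mol
From the 1:2 ratio, n((NH4)2SO4) = 1/2 × 5.525 × 10^-3 = 2.763 × 10^-3 mol
mass of (NH4)2SO4 = 2.763 × 10^-3 × 132.14 = 0.3650 g

0.3650 g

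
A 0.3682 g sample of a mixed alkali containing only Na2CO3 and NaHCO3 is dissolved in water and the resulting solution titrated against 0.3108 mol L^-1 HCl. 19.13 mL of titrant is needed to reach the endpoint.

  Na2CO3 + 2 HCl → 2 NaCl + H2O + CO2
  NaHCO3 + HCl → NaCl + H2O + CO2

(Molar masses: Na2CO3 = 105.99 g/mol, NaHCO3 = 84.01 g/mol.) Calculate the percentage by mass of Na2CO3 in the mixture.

n(HCl) = 0.01913 × 0.3108 = 5.946 × 10^-3 mol
Let x = n(Na2CO3), y = n(NaHCO3).
Titrant: 2x + 1y = 5.946 × 10^-3;  mass: 105.99x + 84.01y = 0.3682
Solving, x = 2.117 × 10^-3 mol, y = 1.712 × 10^-3 mol
mass of Na2CO3 = 2.117 × 10^-3 × 105.99 = 0.2243 g
% Na2CO3 = 0.2243 / 0.3682 × 100 = 60.93 %

60.93 %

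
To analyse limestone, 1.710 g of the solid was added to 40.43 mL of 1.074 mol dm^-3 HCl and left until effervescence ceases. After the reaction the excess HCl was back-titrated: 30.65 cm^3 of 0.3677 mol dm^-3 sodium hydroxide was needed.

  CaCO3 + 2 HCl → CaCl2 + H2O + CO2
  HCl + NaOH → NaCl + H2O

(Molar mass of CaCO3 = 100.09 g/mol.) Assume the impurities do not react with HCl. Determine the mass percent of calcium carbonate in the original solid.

n(HCl) added = 0.04043 × 1.074 = 0.04342 mol
n(NaOH) used in back-titration = 0.03065 × 0.3677 = 0.01127 mol
n(HCl) left over = 0.01127 mol (1:1 ratio)
n(HCl) consumed by analyte = 0.04342 − 0.01127 = 0.03215 mol
From the 1:2 ratio, n(CaCO3) = 1/2 × 0.03215 = 0.01608 mol
mass of CaCO3 = 0.01608 × 100.09 = 1.609 g
% CaCO3 = 1.609 / 1.710 × 100 = 94.10 %

94.10 %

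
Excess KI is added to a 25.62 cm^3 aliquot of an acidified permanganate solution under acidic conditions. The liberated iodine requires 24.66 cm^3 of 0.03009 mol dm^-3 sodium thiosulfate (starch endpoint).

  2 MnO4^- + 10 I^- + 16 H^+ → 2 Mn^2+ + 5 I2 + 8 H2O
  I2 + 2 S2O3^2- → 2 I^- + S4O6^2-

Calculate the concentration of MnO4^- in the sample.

0.005793 mol/L

n(S2O3^2-) = 0.02466 × 0.03009 = 7.420 × 10^-4 mol
n(I2) = n(S2O3^2-)/2 = 3.710 × 10^-4 mol
From the 2:5 ratio, n(MnO4^-) in the aliquot = 2/5 × 3.710 × 10^-4 = 1.484 × 10^-4 mol
[MnO4^-] = 1.484 × 10^-4 / 0.02562 = 0.005793 mol/L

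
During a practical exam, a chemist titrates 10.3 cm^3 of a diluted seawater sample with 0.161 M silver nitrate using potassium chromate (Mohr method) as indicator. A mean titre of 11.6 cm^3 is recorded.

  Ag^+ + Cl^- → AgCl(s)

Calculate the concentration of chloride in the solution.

n(AgNO3) = 0.0116 L × 0.161 mol/L = 1.87 × 10^-3 mol
n(Cl-) = 1.87 × 10^-3 mol (1:1 mole ratio)
[Cl-] = 1.87 × 10^-3 mol / 0.0103 L = 0.181 mol/L

0.181 M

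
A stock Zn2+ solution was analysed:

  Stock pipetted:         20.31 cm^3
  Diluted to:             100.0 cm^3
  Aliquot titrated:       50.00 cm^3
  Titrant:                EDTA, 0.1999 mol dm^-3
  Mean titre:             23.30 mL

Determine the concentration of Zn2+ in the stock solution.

Zn^2+ + EDTA^4- → [Zn(EDTA)]^2-
n(EDTA) = 0.02330 × 0.1999 = 4.658 × 10^-3 mol
n(Zn2+) in the aliquot = 4.658 × 10^-3 mol (1:1 ratio)
[Zn2+]_dilute = 4.658 × 10^-3 / 0.05000 = 0.09315 mol/L
Dilution factor = 100.0 / 20.31 = 4.924
[Zn2+]_stock = 0.09315 × 4.924 = 0.4587 mol/L

0.4587 mol/L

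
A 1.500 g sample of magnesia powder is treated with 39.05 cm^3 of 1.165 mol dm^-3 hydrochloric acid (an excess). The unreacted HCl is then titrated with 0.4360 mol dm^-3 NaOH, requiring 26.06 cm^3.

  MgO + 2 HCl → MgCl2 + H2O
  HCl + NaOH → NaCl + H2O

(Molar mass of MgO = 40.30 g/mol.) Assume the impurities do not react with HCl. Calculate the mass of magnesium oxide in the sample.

0.6877 g

n(HCl) added = 0.03905 × 1.165 = 0.04549 mol
n(NaOH) used in back-titration = 0.02606 × 0.4360 = 0.01136 mol
n(HCl) left over = 0.01136 mol (1:1 ratio)
n(HCl) consumed by analyte = 0.04549 − 0.01136 = 0.03413 mol
From the 1:2 ratio, n(MgO) = 1/2 × 0.03413 = 0.01707 mol
mass of MgO = 0.01707 × 40.30 = 0.6877 g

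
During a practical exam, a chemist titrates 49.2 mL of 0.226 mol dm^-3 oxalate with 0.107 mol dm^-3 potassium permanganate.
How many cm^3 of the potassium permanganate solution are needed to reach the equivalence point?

2 MnO4^- + 5 C2O4^2- + 16 H^+ → 2 Mn^2+ + 10 CO2 + 8 H2O
n(C2O4^2-) = 0.0492 L × 0.226 mol/L = 0.0111 mol
From the 2:5 stoichiometry, n(KMnO4) = 2/5 × 0.0111 = 4.45 × 10^-3 mol
V(KMnO4) = 4.45 × 10^-3 mol / 0.107 mol/L = 0.0416 L = 41.6 mL

41.6 mL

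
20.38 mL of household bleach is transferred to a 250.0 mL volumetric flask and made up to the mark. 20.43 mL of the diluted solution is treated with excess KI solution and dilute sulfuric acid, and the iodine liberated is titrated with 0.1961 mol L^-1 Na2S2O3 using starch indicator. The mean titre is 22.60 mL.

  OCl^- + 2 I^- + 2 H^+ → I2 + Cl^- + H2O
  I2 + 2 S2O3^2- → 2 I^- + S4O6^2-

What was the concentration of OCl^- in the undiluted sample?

1.331 mol/L

n(S2O3^2-) = 0.02260 × 0.1961 = 4.432 × 10^-3 mol
n(I2) = n(S2O3^2-)/2 = 2.216 × 10^-3 mol
n(OCl^-) in the aliquot = 2.216 × 10^-3 mol (1:1 ratio)
[OCl^-]_dilute = 2.216 × 10^-3 / 0.02043 = 0.1085 mol/L
[OCl^-]_original = 0.1085 × 250.0/20.38 = 1.331 mol/L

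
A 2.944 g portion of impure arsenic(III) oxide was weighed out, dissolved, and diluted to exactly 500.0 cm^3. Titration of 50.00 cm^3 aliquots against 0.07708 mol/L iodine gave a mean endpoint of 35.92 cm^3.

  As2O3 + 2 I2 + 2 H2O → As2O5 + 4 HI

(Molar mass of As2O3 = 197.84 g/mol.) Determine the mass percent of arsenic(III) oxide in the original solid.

93.03 %

n(I2) per titration = 0.03592 × 0.07708 = 2.769 × 10^-3 mol
From the 1:2 ratio, n(As2O3) in each aliquot = 1/2 × 2.769 × 10^-3 = 1.384 × 10^-3 mol
n(As2O3) in the whole flask = 1.384 × 10^-3 × 500.0/50.00 = 0.01384 mol
mass of As2O3 = 0.01384 × 197.84 = 2.739 g
% As2O3 = 2.739 / 2.944 × 100 = 93.03 %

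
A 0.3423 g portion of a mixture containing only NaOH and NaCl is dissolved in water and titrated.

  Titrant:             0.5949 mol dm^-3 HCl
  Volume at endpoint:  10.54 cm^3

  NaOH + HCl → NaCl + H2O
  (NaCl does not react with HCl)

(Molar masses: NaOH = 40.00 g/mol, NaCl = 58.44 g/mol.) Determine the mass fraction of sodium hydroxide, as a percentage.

73.27 %

n(HCl) = 0.01054 × 0.5949 = 6.270 × 10^-3 mol
Let x = n(NaOH), y = n(NaCl).
Titrant: 1x = 6.270 × 10^-3;  mass: 40.00x + 58.44y = 0.3423
Solving, x = 6.270 × 10^-3 mol, y = 1.566 × 10^-3 mol
mass of NaOH = 6.270 × 10^-3 × 40.00 = 0.2508 g
% NaOH = 0.2508 / 0.3423 × 100 = 73.27 %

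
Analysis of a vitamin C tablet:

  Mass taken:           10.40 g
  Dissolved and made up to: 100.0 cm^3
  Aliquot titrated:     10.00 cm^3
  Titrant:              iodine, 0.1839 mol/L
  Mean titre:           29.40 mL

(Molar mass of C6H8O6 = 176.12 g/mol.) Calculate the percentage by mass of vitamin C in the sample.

C6H8O6 + I2 → C6H6O6 + 2 HI
n(I2) per titration = 0.02940 × 0.1839 = 5.407 × 10^-3 mol
n(C6H8O6) in each aliquot = 5.407 × 10^-3 mol (1:1 ratio)
n(C6H8O6) in the whole flask = 5.407 × 10^-3 × 100.0/10.00 = 0.05407 mol
mass of C6H8O6 = 0.05407 × 176.12 = 9.522 g
% C6H8O6 = 9.522 / 10.40 × 100 = 91.56 %

91.56 %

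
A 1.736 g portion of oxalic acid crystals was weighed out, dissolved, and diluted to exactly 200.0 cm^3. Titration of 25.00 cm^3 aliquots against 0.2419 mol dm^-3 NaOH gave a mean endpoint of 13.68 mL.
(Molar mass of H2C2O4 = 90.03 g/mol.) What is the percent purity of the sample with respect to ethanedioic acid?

H2C2O4 + 2 NaOH → Na2C2O4 + 2 H2O
n(NaOH) per titration = 0.01368 × 0.2419 = 3.309 × 10^-3 mol
From the 1:2 ratio, n(H2C2O4) in each aliquot = 1/2 × 3.309 × 10^-3 = 1.655 × 10^-3 mol
n(H2C2O4) in the whole flask = 1.655 × 10^-3 × 200.0/25.00 = 0.01324 mol
mass of H2C2O4 = 0.01324 × 90.03 = 1.192 g
% H2C2O4 = 1.192 / 1.736 × 100 = 68.65 %

68.65 %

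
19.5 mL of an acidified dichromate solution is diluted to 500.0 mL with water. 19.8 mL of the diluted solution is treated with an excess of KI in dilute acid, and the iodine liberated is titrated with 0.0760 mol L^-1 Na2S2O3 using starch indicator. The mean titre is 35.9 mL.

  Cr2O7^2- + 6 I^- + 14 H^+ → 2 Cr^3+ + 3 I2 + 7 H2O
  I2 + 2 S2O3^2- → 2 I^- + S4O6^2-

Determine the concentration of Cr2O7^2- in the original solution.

0.589 mol/L

n(S2O3^2-) = 0.0359 × 0.0760 = 2.73 × 10^-3 mol
n(I2) = n(S2O3^2-)/2 = 1.36 × 10^-3 mol
From the 1:3 ratio, n(Cr2O7^2-) in the aliquot = 1/3 × 1.36 × 10^-3 = 4.55 × 10^-4 mol
[Cr2O7^2-]_dilute = 4.55 × 10^-4 / 0.0198 = 0.0230 mol/L
[Cr2O7^2-]_original = 0.0230 × 500.0/19.5 = 0.589 mol/L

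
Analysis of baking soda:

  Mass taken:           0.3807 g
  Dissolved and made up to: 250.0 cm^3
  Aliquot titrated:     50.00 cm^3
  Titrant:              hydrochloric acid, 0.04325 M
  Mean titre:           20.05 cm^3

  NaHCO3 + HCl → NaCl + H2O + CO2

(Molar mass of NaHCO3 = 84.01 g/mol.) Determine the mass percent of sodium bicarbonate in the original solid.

95.68 %

n(HCl) per titration = 0.02005 × 0.04325 = 8.672 × 10^-4 mol
n(NaHCO3) in each aliquot = 8.672 × 10^-4 mol (1:1 ratio)
n(NaHCO3) in the whole flask = 8.672 × 10^-4 × 250.0/50.00 = 4.336 × 10^-3 mol
mass of NaHCO3 = 4.336 × 10^-3 × 84.01 = 0.3643 g
% NaHCO3 = 0.3643 / 0.3807 × 100 = 95.68 %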